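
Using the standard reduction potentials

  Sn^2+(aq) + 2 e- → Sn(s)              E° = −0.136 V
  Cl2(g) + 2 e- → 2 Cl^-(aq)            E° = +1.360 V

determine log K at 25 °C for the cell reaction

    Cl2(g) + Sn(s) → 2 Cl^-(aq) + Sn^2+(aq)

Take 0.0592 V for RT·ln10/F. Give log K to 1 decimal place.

The Cl₂/Cl⁻ couple is reduced (cathode); E°cell = +1.360 − (−0.136) = +1.496 V with n = 2.
At equilibrium E = 0, so log K = nE°cell / 0.0592 = (2)(+1.496) / 0.0592 = 50.5.

log K = 50.5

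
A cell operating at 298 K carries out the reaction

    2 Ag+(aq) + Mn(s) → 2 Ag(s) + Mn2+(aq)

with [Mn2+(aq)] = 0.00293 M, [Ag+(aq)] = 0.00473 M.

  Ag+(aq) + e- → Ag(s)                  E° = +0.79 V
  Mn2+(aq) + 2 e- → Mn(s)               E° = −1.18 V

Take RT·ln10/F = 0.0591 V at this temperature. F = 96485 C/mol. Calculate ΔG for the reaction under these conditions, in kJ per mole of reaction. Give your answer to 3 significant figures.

−368 kJ/mol

The standard cell potential is +0.79 − (−1.18) = +1.97 V, with n = 2 electrons in the balanced equation.
The reaction quotient is [Mn2+(aq)] / [Ag+(aq)]^2 = 131; by Nernst, E = +1.97 − (0.0591/2)(2.117) = +1.9074 V.
ΔG = −nFE = −(2)(96485)(+1.9074) J/mol = −368 kJ/mol.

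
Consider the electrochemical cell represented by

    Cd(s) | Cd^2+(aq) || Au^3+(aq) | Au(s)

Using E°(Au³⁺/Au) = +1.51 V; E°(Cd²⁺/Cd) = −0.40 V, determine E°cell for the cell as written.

By convention the left-hand electrode in cell notation is the anode (oxidation) and the right-hand electrode is the cathode (reduction).
E°cell = E°(right) − E°(left) = +1.51 − (−0.40) = +1.91 V.

+1.91 V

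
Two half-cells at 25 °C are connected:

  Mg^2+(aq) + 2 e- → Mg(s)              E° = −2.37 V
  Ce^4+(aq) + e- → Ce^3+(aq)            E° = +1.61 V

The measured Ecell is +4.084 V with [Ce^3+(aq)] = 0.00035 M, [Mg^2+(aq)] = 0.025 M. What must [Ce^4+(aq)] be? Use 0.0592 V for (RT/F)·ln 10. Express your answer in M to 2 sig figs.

Ce⁴⁺/Ce³⁺ is the cathode (higher E°); E°cell = +1.61 − (−2.37) = +3.98 V with n = 2.
From the Nernst equation, log Q = n(E° − E)/0.0592 = 2·(+3.98 − (+4.084))/0.0592 = −3.514.
Balancing electrons gives 2 Ce^4+(aq) + Mg(s) → 2 Ce^3+(aq) + Mg^2+(aq); thus Q = ([Ce^3+(aq)]^2·[Mg^2+(aq)]) / [Ce^4+(aq)]^2.
Substituting the known concentrations and solving, log [Ce^4+(aq)] = −2.500 and [Ce^4+(aq)] = 0.0032 M.

0.0032 M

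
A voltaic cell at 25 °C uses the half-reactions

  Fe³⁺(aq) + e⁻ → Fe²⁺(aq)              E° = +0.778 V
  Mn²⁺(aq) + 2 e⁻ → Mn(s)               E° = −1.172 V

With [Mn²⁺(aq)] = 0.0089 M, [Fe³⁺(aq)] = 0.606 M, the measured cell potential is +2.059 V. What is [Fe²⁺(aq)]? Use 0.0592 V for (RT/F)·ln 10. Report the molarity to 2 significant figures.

0.093 M

Fe³⁺/Fe²⁺ is the cathode (higher E°); E°cell = +0.778 − (−1.172) = +1.950 V with n = 2.
Since E = E° − (0.0592/n)·log Q, log Q = n(E° − E)/0.0592 = −3.682.
For 2 Fe³⁺(aq) + Mn(s) → 2 Fe²⁺(aq) + Mn²⁺(aq), the reaction quotient is Q = ([Fe²⁺(aq)]^2·[Mn²⁺(aq)]) / [Fe³⁺(aq)]^2.
Solving for the unknown gives log [Fe²⁺(aq)] = −1.033, so [Fe²⁺(aq)] ≈ 0.093 M.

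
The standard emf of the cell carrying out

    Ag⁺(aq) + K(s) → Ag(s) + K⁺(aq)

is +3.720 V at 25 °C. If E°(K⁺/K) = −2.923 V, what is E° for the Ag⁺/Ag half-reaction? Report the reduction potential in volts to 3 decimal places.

In the reaction as written the Ag⁺/Ag couple is reduced (cathode) and K⁺/K is oxidized (anode), so E°cell = E°(Ag⁺/Ag) − E°(K⁺/K).
E°(Ag⁺/Ag) = E°cell + E°(anode) = +3.720 + (−2.923) = +0.797 V.

+0.797 V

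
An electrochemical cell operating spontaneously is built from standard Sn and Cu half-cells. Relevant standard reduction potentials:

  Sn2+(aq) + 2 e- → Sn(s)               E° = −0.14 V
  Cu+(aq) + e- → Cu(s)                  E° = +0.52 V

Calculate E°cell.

+0.66 V

The Cu⁺/Cu couple has the higher E°, so Cu ion is reduced (cathode) and Sn is oxidized (anode).
E°cell = E°(cathode) − E°(anode) = +0.52 − (−0.14) = +0.66 V.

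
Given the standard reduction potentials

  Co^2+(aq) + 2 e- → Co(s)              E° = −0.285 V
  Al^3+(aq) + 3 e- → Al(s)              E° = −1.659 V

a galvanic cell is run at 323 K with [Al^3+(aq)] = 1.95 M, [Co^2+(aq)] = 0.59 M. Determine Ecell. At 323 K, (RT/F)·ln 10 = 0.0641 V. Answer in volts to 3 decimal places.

Since E°(Co²⁺/Co) > E°(Al³⁺/Al), Co²⁺/Co serves as the cathode.
E°cell = E°cat − E°an = −0.285 − (−1.659) = +1.374 V; n = 6.
For the overall reaction 3 Co^2+(aq) + 2 Al(s) → 3 Co(s) + 2 Al^3+(aq), Q = [Al^3+(aq)]^2 / [Co^2+(aq)]^3 = 18.5, giving log Q = 1.268.
By the Nernst equation, E = +1.374 − (0.0641/6)·(1.268) = +1.360 V.

+1.360 V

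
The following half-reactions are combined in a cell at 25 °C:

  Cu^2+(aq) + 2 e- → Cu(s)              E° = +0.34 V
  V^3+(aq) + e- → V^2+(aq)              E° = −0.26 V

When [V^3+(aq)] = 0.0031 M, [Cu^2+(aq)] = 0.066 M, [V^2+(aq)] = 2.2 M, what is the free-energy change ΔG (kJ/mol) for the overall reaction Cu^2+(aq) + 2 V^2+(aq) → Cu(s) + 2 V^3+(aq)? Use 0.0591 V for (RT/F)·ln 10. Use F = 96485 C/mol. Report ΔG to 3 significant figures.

E°cell = +0.34 − (−0.26) = +0.60 V; the balanced reaction transfers n = 2 electrons.
Q = [V^3+(aq)]^2 / ([Cu^2+(aq)]·[V^2+(aq)]^2) = 3.01×10^−5, so log Q = −4.522 and E = +0.60 − (0.0591/2)(−4.522) = +0.7336 V.
Then ΔG = −nFE = −2 × 96485 × +0.7336 J/mol = −142 kJ/mol.

−142 kJ/mol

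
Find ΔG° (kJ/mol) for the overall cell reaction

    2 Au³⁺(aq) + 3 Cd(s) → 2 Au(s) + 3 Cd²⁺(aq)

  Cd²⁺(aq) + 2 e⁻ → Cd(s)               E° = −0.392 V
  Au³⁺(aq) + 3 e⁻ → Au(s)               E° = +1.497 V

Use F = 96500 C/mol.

−1094 kJ/mol

In the reaction as written Au³⁺(aq) is reduced, so the Au³⁺/Au couple is the cathode and Cd²⁺/Cd is the anode.
E°cell = +1.497 − (−0.392) = +1.889 V; balancing electrons gives n = 6.
ΔG° = −nFE°cell = −(6)(96500)(+1.889) J/mol = −1094 kJ/mol.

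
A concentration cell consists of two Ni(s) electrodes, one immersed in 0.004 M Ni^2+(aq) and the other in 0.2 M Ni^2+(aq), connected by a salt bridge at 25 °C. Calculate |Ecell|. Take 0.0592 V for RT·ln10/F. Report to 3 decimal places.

0.050 V

For a concentration cell E°cell = 0, since both electrodes use the same couple.
The compartment with the higher Ni^2+(aq) concentration (0.2 M) acts as the cathode; ions are reduced there and produced at the dilute (0.004 M) anode.
With n = 2, Ecell = −(0.0592/2)·log([dilute]/[conc]) = −(0.0592/2)·log(0.004/0.2) = +0.050 V.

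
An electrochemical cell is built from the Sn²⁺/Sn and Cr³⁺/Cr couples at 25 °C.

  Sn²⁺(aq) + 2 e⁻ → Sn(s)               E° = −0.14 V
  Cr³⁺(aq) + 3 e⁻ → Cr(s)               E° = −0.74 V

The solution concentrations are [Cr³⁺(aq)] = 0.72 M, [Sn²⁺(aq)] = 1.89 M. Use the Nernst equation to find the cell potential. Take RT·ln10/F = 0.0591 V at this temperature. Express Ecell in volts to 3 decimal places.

+0.611 V

Since E°(Sn²⁺/Sn) > E°(Cr³⁺/Cr), Sn²⁺/Sn serves as the cathode.
The standard potential is −0.14 − (−0.74) = +0.60 V and the balanced reaction transfers n = 6 electrons.
Balancing gives 3 Sn²⁺(aq) + 2 Cr(s) → 3 Sn(s) + 2 Cr³⁺(aq); hence Q = [Cr³⁺(aq)]^2 / [Sn²⁺(aq)]^3 = 0.0768 (log Q = −1.115).
By the Nernst equation, E = +0.60 − (0.0591/6)·(−1.115) = +0.611 V.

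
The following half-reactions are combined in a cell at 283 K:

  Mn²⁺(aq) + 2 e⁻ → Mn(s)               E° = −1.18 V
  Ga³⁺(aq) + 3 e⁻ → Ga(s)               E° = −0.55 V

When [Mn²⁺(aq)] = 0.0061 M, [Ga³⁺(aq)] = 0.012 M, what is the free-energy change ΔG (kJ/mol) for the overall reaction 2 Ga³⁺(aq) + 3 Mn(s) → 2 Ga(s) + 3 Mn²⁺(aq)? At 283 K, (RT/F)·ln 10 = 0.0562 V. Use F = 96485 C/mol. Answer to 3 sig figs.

E°cell = −0.55 − (−1.18) = +0.63 V; the balanced reaction transfers n = 6 electrons.
The reaction quotient is [Mn²⁺(aq)]^3 / [Ga³⁺(aq)]^2 = 0.00158; by Nernst, E = +0.63 − (0.0562/6)(−2.802) = +0.6562 V.
Then ΔG = −nFE = −6 × 96485 × +0.6562 J/mol = −380 kJ/mol.

−380 kJ/mol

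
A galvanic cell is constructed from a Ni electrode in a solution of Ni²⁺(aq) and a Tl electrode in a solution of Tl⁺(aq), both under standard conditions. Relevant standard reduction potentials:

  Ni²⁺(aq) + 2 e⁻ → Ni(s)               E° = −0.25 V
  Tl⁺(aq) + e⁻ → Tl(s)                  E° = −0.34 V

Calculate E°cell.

+0.09 V

Of the two couples in this cell, the one with the more positive reduction potential is reduced at the cathode: here that is Ni²⁺/Ni (−0.25 V); Tl⁺/Tl (−0.34 V) is the anode.
E°cell = E°(cathode) − E°(anode) = −0.25 − (−0.34) = +0.09 V.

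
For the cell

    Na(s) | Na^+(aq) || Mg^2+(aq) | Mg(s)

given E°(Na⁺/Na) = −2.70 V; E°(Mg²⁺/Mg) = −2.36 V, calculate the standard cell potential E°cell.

By convention the left-hand electrode in cell notation is the anode (oxidation) and the right-hand electrode is the cathode (reduction).
E°cell = E°(right) − E°(left) = −2.36 − (−2.70) = +0.34 V.

+0.34 V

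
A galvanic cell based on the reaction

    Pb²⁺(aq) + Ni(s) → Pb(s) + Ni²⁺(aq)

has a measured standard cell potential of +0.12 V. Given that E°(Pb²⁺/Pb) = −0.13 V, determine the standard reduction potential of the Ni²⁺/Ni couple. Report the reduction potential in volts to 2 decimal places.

In the reaction as written the Pb²⁺/Pb couple is reduced (cathode) and Ni²⁺/Ni is oxidized (anode), so E°cell = E°(Pb²⁺/Pb) − E°(Ni²⁺/Ni).
E°(Ni²⁺/Ni) = E°(cathode) − E°cell = −0.13 − (+0.12) = −0.25 V.

−0.25 V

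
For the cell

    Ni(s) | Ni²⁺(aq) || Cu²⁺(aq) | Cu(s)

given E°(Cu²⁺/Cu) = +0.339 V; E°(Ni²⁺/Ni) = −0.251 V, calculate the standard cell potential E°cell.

By convention the left-hand electrode in cell notation is the anode (oxidation) and the right-hand electrode is the cathode (reduction).
E°cell = E°(right) − E°(left) = +0.339 − (−0.251) = +0.590 V.

+0.590 V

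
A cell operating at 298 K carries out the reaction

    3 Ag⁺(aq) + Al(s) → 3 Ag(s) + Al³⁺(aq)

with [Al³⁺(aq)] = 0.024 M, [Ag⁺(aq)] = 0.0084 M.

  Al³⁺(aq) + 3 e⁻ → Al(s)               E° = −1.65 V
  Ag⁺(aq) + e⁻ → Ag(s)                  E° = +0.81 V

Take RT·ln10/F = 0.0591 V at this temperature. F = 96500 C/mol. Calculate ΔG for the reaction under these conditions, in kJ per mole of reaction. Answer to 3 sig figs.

−686 kJ/mol

E°cell = +0.81 − (−1.65) = +2.46 V; the balanced reaction transfers n = 3 electrons.
Q = [Al³⁺(aq)] / [Ag⁺(aq)]^3 = 4.05×10^4, so log Q = 4.607 and E = +2.46 − (0.0591/3)(4.607) = +2.3692 V.
Then ΔG = −nFE = −3 × 96500 × +2.3692 J/mol = −686 kJ/mol.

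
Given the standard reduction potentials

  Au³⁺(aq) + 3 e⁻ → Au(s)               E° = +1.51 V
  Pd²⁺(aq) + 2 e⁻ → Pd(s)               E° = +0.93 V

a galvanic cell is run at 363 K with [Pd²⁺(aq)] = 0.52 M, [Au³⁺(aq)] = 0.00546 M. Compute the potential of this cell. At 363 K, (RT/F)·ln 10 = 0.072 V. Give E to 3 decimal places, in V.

Since E°(Au³⁺/Au) > E°(Pd²⁺/Pd), Au³⁺/Au serves as the cathode.
E°cell = E°cat − E°an = +1.51 − (+0.93) = +0.58 V; n = 6.
For the overall reaction 2 Au³⁺(aq) + 3 Pd(s) → 2 Au(s) + 3 Pd²⁺(aq), Q = [Pd²⁺(aq)]^3 / [Au³⁺(aq)]^2 = 4.72×10^3, giving log Q = 3.674.
Applying E = E° − (RT ln10/nF)·log Q gives +0.58 − (0.072/6)(3.674) = +0.536 V.

+0.536 V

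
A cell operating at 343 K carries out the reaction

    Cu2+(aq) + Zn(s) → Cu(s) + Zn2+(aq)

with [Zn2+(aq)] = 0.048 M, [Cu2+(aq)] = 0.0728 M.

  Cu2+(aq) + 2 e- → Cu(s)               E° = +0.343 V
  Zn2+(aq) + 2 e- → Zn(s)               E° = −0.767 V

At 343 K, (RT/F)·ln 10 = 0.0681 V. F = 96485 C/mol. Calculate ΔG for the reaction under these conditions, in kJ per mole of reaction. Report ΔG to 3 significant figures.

−215 kJ/mol

The standard cell potential is +0.343 − (−0.767) = +1.110 V, with n = 2 electrons in the balanced equation.
Here Q = [Zn2+(aq)] / [Cu2+(aq)] = 0.659 (log Q = −0.181), giving E = +1.110 − (0.0681/2)·(−0.181) = +1.1162 V.
ΔG = −nFE = −(2)(96485)(+1.1162) J/mol = −215 kJ/mol.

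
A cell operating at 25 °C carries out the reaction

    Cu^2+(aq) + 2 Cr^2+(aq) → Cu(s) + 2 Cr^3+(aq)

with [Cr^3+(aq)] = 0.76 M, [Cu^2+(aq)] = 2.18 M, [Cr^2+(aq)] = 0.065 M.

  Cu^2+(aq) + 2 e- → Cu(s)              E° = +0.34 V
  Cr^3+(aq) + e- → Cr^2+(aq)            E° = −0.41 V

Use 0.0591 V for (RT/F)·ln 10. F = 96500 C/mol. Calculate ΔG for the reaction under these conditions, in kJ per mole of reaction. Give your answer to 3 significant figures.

−135 kJ/mol

E°cell = +0.34 − (−0.41) = +0.75 V; the balanced reaction transfers n = 2 electrons.
Q = [Cr^3+(aq)]^2 / ([Cu^2+(aq)]·[Cr^2+(aq)]^2) = 62.7, so log Q = 1.797 and E = +0.75 − (0.0591/2)(1.797) = +0.6969 V.
Then ΔG = −nFE = −2 × 96500 × +0.6969 J/mol = −135 kJ/mol.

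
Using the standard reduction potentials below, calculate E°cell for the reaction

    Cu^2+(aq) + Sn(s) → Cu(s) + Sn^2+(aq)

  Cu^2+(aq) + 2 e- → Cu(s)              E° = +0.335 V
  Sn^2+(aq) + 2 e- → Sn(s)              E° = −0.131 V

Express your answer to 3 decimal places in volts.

+0.466 V

Cu^2+(aq) gains electrons, so the Cu²⁺/Cu couple is the cathode; the Sn²⁺/Sn couple is the anode.
E°cell = E°(cathode) − E°(anode) = +0.335 − (−0.131) = +0.466 V.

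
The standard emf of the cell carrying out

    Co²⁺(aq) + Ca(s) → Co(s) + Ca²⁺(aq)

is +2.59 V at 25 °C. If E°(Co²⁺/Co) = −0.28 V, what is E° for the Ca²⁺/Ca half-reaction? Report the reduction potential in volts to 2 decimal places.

−2.87 V

In the reaction as written the Co²⁺/Co couple is reduced (cathode) and Ca²⁺/Ca is oxidized (anode), so E°cell = E°(Co²⁺/Co) − E°(Ca²⁺/Ca).
E°(Ca²⁺/Ca) = E°(cathode) − E°cell = −0.28 − (+2.59) = −2.87 V.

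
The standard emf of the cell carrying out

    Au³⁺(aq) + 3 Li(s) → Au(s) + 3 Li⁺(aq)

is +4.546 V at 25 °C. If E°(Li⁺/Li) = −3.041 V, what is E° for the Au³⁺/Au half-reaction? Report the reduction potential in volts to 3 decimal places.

+1.505 V

In the reaction as written the Au³⁺/Au couple is reduced (cathode) and Li⁺/Li is oxidized (anode), so E°cell = E°(Au³⁺/Au) − E°(Li⁺/Li).
E°(Au³⁺/Au) = E°cell + E°(anode) = +4.546 + (−3.041) = +1.505 V.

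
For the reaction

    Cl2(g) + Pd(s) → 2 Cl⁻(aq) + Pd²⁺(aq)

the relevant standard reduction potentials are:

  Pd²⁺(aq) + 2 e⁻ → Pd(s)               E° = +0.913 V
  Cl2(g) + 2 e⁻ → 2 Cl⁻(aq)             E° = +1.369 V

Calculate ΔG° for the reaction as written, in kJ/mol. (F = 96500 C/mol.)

−88.0 kJ/mol

In the reaction as written Cl2(g) is reduced, so the Cl₂/Cl⁻ couple is the cathode and Pd²⁺/Pd is the anode.
E°cell = +1.369 − (+0.913) = +0.456 V; balancing electrons gives n = 2.
ΔG° = −nFE°cell = −(2)(96500)(+0.456) J/mol = −88.0 kJ/mol.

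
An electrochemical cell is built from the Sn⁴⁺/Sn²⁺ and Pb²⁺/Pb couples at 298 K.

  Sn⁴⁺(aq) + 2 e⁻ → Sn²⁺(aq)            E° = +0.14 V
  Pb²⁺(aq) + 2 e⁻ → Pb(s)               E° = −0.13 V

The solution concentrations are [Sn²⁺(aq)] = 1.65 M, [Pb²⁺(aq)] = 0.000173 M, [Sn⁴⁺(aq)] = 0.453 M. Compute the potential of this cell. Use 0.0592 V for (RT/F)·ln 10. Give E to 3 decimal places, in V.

Sn⁴⁺/Sn²⁺ is reduced (cathode, E° = +0.14 V) and Pb²⁺/Pb is oxidized (anode).
E°cell = E°cat − E°an = +0.14 − (−0.13) = +0.27 V; n = 2.
Balancing gives Sn⁴⁺(aq) + Pb(s) → Sn²⁺(aq) + Pb²⁺(aq); hence Q = ([Sn²⁺(aq)]·[Pb²⁺(aq)]) / [Sn⁴⁺(aq)] = 0.00063 (log Q = −3.201).
E = E° − (0.0592/n)·log Q = +0.27 − (0.0592/2)(−3.201) = +0.365 V.

+0.365 V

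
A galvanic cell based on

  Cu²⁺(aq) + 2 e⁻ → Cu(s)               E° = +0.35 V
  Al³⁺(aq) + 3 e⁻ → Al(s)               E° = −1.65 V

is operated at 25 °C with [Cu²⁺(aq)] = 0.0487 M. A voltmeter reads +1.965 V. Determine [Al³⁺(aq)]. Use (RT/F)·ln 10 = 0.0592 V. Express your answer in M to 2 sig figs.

Cu²⁺/Cu is the cathode (higher E°); E°cell = +0.35 − (−1.65) = +2.00 V with n = 6.
Rearranging E = E° − (0.0592/n)·log Q gives log Q = 6(+2.00 − (+1.965))/0.0592 = 3.547.
Balancing electrons gives 3 Cu²⁺(aq) + 2 Al(s) → 3 Cu(s) + 2 Al³⁺(aq); thus Q = [Al³⁺(aq)]^2 / [Cu²⁺(aq)]^3.
Solving for the unknown gives log [Al³⁺(aq)] = −0.195, so [Al³⁺(aq)] ≈ 0.64 M.

0.64 M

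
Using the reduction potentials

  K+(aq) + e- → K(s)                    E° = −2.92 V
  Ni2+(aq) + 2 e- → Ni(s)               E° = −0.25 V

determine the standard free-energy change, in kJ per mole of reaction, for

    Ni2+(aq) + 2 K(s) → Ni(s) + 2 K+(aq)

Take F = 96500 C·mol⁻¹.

In the reaction as written Ni2+(aq) is reduced, so the Ni²⁺/Ni couple is the cathode and K⁺/K is the anode.
E°cell = −0.25 − (−2.92) = +2.67 V; balancing electrons gives n = 2.
ΔG° = −nFE°cell = −(2)(96500)(+2.67) J/mol = −515 kJ/mol.

−515 kJ/mol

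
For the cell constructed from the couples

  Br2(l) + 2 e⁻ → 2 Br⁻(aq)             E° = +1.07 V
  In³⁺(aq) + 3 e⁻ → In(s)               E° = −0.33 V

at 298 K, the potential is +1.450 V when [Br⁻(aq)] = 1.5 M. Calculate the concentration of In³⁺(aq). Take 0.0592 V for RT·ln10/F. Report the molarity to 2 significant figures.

0.00087 M

Br₂/Br⁻ is the cathode (higher E°); E°cell = +1.07 − (−0.33) = +1.40 V with n = 6.
Rearranging E = E° − (0.0592/n)·log Q gives log Q = 6(+1.40 − (+1.450))/0.0592 = −5.068.
The balanced reaction is 3 Br2(l) + 2 In(s) → 6 Br⁻(aq) + 2 In³⁺(aq), so Q = [Br⁻(aq)]^6·[In³⁺(aq)]^2.
Substituting the known concentrations and solving, log [In³⁺(aq)] = −3.062 and [In³⁺(aq)] = 0.00087 M.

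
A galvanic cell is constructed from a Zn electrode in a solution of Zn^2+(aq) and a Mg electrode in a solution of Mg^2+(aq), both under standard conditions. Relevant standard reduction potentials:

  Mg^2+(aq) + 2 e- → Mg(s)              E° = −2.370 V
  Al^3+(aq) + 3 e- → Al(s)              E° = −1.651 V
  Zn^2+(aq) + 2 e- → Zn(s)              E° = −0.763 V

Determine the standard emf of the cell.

Of the two couples in this cell, the one with the more positive reduction potential is reduced at the cathode: here that is Zn²⁺/Zn (−0.763 V); Mg²⁺/Mg (−2.370 V) is the anode.
E°cell = E°(cathode) − E°(anode) = −0.763 − (−2.370) = +1.607 V.

+1.607 V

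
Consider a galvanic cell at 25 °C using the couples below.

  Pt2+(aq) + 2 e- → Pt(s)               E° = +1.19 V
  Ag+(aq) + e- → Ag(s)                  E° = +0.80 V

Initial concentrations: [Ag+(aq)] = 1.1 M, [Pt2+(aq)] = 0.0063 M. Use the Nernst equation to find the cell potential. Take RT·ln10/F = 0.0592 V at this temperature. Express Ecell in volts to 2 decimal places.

+0.32 V

The Pt²⁺/Pt couple has the more positive E°, so it is the cathode; Ag⁺/Ag is the anode.
E°cell = +1.19 − (+0.80) = +0.39 V, with n = 2 electrons transferred.
Balancing gives Pt2+(aq) + 2 Ag(s) → Pt(s) + 2 Ag+(aq); hence Q = [Ag+(aq)]^2 / [Pt2+(aq)] = 192 (log Q = 2.283).
Applying E = E° − (RT ln10/nF)·log Q gives +0.39 − (0.0592/2)(2.283) = +0.32 V.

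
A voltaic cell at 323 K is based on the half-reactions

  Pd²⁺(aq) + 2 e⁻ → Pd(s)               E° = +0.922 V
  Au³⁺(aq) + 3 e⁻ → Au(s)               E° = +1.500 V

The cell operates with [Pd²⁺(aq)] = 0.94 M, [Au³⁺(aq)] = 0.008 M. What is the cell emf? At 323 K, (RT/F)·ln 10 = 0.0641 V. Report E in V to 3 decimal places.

+0.534 V

Au³⁺/Au is reduced (cathode, E° = +1.500 V) and Pd²⁺/Pd is oxidized (anode).
E°cell = E°cat − E°an = +1.500 − (+0.922) = +0.578 V; n = 6.
Balancing gives 2 Au³⁺(aq) + 3 Pd(s) → 2 Au(s) + 3 Pd²⁺(aq); hence Q = [Pd²⁺(aq)]^3 / [Au³⁺(aq)]^2 = 1.3×10^4 (log Q = 4.113).
E = E° − (0.0641/n)·log Q = +0.578 − (0.0641/6)(4.113) = +0.534 V.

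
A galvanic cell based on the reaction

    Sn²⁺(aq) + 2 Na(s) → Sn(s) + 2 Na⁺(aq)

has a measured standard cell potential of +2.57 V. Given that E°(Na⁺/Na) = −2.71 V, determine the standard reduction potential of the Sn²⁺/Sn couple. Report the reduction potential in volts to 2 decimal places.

−0.14 V

In the reaction as written the Sn²⁺/Sn couple is reduced (cathode) and Na⁺/Na is oxidized (anode), so E°cell = E°(Sn²⁺/Sn) − E°(Na⁺/Na).
E°(Sn²⁺/Sn) = E°cell + E°(anode) = +2.57 + (−2.71) = −0.14 V.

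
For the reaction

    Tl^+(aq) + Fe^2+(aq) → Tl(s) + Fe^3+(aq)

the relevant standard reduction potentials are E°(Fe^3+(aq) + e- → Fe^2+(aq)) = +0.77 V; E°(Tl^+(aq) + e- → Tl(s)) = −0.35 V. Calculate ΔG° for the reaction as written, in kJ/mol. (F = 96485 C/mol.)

+108 kJ/mol

In the reaction as written Tl^+(aq) is reduced, so the Tl⁺/Tl couple is the cathode and Fe³⁺/Fe²⁺ is the anode.
E°cell = −0.35 − (+0.77) = −1.12 V; balancing electrons gives n = 1.
ΔG° = −nFE°cell = −(1)(96485)(−1.12) J/mol = +108 kJ/mol.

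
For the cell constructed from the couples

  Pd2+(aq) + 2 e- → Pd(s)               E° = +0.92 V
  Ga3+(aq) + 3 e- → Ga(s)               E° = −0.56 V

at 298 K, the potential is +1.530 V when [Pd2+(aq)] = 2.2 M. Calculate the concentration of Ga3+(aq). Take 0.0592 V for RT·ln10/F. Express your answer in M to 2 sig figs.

0.0095 M

Pd²⁺/Pd is the cathode (higher E°); E°cell = +0.92 − (−0.56) = +1.48 V with n = 6.
Rearranging E = E° − (0.0592/n)·log Q gives log Q = 6(+1.48 − (+1.530))/0.0592 = −5.068.
For 3 Pd2+(aq) + 2 Ga(s) → 3 Pd(s) + 2 Ga3+(aq), the reaction quotient is Q = [Ga3+(aq)]^2 / [Pd2+(aq)]^3.
Substituting the known concentrations and solving, log [Ga3+(aq)] = −2.020 and [Ga3+(aq)] = 0.0095 M.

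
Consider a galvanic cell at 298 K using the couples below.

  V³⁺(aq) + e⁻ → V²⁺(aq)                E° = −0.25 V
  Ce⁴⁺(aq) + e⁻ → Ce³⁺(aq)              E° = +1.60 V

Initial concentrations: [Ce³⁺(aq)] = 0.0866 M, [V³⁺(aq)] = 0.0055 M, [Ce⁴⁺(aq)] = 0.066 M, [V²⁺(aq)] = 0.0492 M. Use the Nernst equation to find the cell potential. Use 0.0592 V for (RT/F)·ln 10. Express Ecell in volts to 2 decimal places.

Ce⁴⁺/Ce³⁺ is reduced (cathode, E° = +1.60 V) and V³⁺/V²⁺ is oxidized (anode).
E°cell = E°cat − E°an = +1.60 − (−0.25) = +1.85 V; n = 1.
For the overall reaction Ce⁴⁺(aq) + V²⁺(aq) → Ce³⁺(aq) + V³⁺(aq), Q = ([Ce³⁺(aq)]·[V³⁺(aq)]) / ([Ce⁴⁺(aq)]·[V²⁺(aq)]) = 0.147, giving log Q = −0.834.
E = E° − (0.0592/n)·log Q = +1.85 − (0.0592/1)(−0.834) = +1.90 V.

+1.90 V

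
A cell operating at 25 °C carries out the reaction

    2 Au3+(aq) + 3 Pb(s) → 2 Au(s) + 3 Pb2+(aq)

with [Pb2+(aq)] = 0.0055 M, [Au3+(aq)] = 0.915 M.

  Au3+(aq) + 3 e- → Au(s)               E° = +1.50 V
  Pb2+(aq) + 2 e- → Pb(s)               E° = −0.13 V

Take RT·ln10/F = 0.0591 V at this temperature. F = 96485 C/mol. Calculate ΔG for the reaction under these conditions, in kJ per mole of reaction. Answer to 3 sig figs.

−982 kJ/mol

E°cell = +1.50 − (−0.13) = +1.63 V; the balanced reaction transfers n = 6 electrons.
Q = [Pb2+(aq)]^3 / [Au3+(aq)]^2 = 1.99×10^−7, so log Q = −6.702 and E = +1.63 − (0.0591/6)(−6.702) = +1.6960 V.
ΔG = −nFE = −(6)(96485)(+1.6960) J/mol = −982 kJ/mol.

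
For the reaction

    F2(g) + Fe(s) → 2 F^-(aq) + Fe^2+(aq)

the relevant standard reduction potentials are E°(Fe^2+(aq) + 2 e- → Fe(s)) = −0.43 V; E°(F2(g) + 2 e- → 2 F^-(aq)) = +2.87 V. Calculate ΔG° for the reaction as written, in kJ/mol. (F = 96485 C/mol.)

−637 kJ/mol

In the reaction as written F2(g) is reduced, so the F₂/F⁻ couple is the cathode and Fe²⁺/Fe is the anode.
E°cell = +2.87 − (−0.43) = +3.30 V; balancing electrons gives n = 2.
ΔG° = −nFE°cell = −(2)(96485)(+3.30) J/mol = −637 kJ/mol.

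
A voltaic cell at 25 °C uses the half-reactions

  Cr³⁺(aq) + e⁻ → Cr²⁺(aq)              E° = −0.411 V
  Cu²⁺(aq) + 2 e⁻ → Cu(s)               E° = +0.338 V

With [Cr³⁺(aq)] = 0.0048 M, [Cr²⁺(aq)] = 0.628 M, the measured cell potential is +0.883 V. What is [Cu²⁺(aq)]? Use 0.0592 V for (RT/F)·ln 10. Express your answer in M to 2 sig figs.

Cu²⁺/Cu is the cathode (higher E°); E°cell = +0.338 − (−0.411) = +0.749 V with n = 2.
Rearranging E = E° − (0.0592/n)·log Q gives log Q = 2(+0.749 − (+0.883))/0.0592 = −4.527.
Balancing electrons gives Cu²⁺(aq) + 2 Cr²⁺(aq) → Cu(s) + 2 Cr³⁺(aq); thus Q = [Cr³⁺(aq)]^2 / ([Cu²⁺(aq)]·[Cr²⁺(aq)]^2).
Solving for the unknown gives log [Cu²⁺(aq)] = 0.294, so [Cu²⁺(aq)] ≈ 2.0 M.

2.0 M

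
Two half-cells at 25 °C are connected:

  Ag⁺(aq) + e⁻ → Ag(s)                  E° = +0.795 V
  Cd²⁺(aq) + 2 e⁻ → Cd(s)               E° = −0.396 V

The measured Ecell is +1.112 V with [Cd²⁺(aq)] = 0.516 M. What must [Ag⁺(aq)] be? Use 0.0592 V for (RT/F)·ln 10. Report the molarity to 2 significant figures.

With Ag⁺/Ag at the cathode and Cd²⁺/Cd at the anode, E°cell = +0.795 − (−0.396) = +1.191 V (n = 2).
Rearranging E = E° − (0.0592/n)·log Q gives log Q = 2(+1.191 − (+1.112))/0.0592 = 2.669.
Balancing electrons gives 2 Ag⁺(aq) + Cd(s) → 2 Ag(s) + Cd²⁺(aq); thus Q = [Cd²⁺(aq)] / [Ag⁺(aq)]^2.
Substituting the known concentrations and solving, log [Ag⁺(aq)] = −1.478 and [Ag⁺(aq)] = 0.033 M.

0.033 M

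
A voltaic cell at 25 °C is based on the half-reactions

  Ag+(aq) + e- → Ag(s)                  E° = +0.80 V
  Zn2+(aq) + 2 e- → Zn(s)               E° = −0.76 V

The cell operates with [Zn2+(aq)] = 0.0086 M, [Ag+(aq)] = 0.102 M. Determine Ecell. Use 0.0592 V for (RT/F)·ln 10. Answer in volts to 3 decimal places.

Since E°(Ag⁺/Ag) > E°(Zn²⁺/Zn), Ag⁺/Ag serves as the cathode.
E°cell = E°cat − E°an = +0.80 − (−0.76) = +1.56 V; n = 2.
The balanced reaction is 2 Ag+(aq) + Zn(s) → 2 Ag(s) + Zn2+(aq), so Q = [Zn2+(aq)] / [Ag+(aq)]^2 = 0.827 and log Q = −0.083.
E = E° − (0.0592/n)·log Q = +1.56 − (0.0592/2)(−0.083) = +1.562 V.

+1.562 V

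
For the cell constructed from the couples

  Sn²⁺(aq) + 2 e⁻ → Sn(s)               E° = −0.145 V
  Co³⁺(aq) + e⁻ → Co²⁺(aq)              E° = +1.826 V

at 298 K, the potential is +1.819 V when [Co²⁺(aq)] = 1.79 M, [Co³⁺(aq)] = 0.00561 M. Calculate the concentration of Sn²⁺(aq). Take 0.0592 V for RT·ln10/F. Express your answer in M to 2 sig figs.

Co³⁺/Co²⁺ is the cathode (higher E°); E°cell = +1.826 − (−0.145) = +1.971 V with n = 2.
Rearranging E = E° − (0.0592/n)·log Q gives log Q = 2(+1.971 − (+1.819))/0.0592 = 5.135.
Balancing electrons gives 2 Co³⁺(aq) + Sn(s) → 2 Co²⁺(aq) + Sn²⁺(aq); thus Q = ([Co²⁺(aq)]^2·[Sn²⁺(aq)]) / [Co³⁺(aq)]^2.
Substituting the known concentrations and solving, log [Sn²⁺(aq)] = 0.127 and [Sn²⁺(aq)] = 1.3 M.

1.3 M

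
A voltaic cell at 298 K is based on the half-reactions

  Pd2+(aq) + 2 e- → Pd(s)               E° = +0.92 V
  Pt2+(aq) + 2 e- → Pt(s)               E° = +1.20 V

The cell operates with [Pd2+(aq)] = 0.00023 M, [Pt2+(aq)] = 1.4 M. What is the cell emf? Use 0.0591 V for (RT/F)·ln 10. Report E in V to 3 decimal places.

+0.392 V

Pt²⁺/Pt is reduced (cathode, E° = +1.20 V) and Pd²⁺/Pd is oxidized (anode).
E°cell = +1.20 − (+0.92) = +0.28 V, with n = 2 electrons transferred.
For the overall reaction Pt2+(aq) + Pd(s) → Pt(s) + Pd2+(aq), Q = [Pd2+(aq)] / [Pt2+(aq)] = 0.000164, giving log Q = −3.784.
E = E° − (0.0591/n)·log Q = +0.28 − (0.0591/2)(−3.784) = +0.392 V.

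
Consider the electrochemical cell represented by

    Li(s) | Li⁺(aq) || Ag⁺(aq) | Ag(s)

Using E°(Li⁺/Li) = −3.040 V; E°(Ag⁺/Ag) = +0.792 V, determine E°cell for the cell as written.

By convention the left-hand electrode in cell notation is the anode (oxidation) and the right-hand electrode is the cathode (reduction).
E°cell = E°(right) − E°(left) = +0.792 − (−3.040) = +3.832 V.

+3.832 V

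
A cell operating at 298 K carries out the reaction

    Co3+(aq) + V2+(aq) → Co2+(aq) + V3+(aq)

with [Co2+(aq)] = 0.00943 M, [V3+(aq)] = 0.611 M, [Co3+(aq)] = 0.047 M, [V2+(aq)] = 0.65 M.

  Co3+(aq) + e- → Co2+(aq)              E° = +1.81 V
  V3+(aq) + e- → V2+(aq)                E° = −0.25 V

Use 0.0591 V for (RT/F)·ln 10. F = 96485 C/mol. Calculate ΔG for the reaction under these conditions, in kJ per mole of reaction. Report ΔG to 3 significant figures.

E°cell = +1.81 − (−0.25) = +2.06 V; the balanced reaction transfers n = 1 electron.
The reaction quotient is ([Co2+(aq)]·[V3+(aq)]) / ([Co3+(aq)]·[V2+(aq)]) = 0.189; by Nernst, E = +2.06 − (0.0591/1)(−0.724) = +2.1028 V.
Finally ΔG = −nFE = −(1)(96485 C/mol)(+2.1028 V) = −203 kJ/mol.

−203 kJ/mol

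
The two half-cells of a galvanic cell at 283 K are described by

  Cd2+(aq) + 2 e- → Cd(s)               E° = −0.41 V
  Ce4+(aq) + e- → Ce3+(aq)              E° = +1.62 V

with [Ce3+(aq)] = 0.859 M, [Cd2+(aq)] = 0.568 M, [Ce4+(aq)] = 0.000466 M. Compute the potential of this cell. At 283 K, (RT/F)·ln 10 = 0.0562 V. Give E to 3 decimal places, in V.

The Ce⁴⁺/Ce³⁺ couple has the more positive E°, so it is the cathode; Cd²⁺/Cd is the anode.
The standard potential is +1.62 − (−0.41) = +2.03 V and the balanced reaction transfers n = 2 electrons.
The balanced reaction is 2 Ce4+(aq) + Cd(s) → 2 Ce3+(aq) + Cd2+(aq), so Q = ([Ce3+(aq)]^2·[Cd2+(aq)]) / [Ce4+(aq)]^2 = 1.93×10^6 and log Q = 6.286.
By the Nernst equation, E = +2.03 − (0.0562/2)·(6.286) = +1.853 V.

+1.853 V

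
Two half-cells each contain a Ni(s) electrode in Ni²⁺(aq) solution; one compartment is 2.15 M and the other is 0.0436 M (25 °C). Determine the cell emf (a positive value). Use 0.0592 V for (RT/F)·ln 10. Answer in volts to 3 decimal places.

For a concentration cell E°cell = 0, since both electrodes use the same couple.
The compartment with the higher Ni²⁺(aq) concentration (2.15 M) acts as the cathode; ions are reduced there and produced at the dilute (0.0436 M) anode.
With n = 2, Ecell = −(0.0592/2)·log([dilute]/[conc]) = −(0.0592/2)·log(0.0436/2.15) = +0.050 V.

0.050 V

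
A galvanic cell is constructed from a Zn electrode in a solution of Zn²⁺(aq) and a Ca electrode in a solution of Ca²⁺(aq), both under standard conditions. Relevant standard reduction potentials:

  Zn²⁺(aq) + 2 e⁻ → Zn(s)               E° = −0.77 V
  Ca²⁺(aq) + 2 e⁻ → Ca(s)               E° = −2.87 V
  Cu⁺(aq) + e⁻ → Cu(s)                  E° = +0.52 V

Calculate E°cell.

+2.10 V

Of the two couples in this cell, the one with the more positive reduction potential is reduced at the cathode: here that is Zn²⁺/Zn (−0.77 V); Ca²⁺/Ca (−2.87 V) is the anode.
E°cell = E°(cathode) − E°(anode) = −0.77 − (−2.87) = +2.10 V.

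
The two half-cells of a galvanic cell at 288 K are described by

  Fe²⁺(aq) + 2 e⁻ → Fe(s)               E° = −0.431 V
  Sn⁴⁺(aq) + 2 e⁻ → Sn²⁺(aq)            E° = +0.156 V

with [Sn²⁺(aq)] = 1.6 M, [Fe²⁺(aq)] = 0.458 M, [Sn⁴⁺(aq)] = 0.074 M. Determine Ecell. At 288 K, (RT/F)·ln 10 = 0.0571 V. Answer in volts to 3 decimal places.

+0.559 V

Since E°(Sn⁴⁺/Sn²⁺) > E°(Fe²⁺/Fe), Sn⁴⁺/Sn²⁺ serves as the cathode.
E°cell = E°cat − E°an = +0.156 − (−0.431) = +0.587 V; n = 2.
For the overall reaction Sn⁴⁺(aq) + Fe(s) → Sn²⁺(aq) + Fe²⁺(aq), Q = ([Sn²⁺(aq)]·[Fe²⁺(aq)]) / [Sn⁴⁺(aq)] = 9.9, giving log Q = 0.996.
Applying E = E° − (RT ln10/nF)·log Q gives +0.587 − (0.0571/2)(0.996) = +0.559 V.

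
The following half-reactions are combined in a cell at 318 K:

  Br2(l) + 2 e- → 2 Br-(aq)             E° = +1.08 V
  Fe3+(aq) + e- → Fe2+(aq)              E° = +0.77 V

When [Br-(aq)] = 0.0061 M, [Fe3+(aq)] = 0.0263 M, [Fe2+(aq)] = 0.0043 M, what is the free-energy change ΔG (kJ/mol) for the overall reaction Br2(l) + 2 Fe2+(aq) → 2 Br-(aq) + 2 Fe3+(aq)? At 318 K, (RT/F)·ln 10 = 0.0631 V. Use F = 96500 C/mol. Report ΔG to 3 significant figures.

The standard cell potential is +1.08 − (+0.77) = +0.31 V, with n = 2 electrons in the balanced equation.
Here Q = ([Br-(aq)]^2·[Fe3+(aq)]^2) / [Fe2+(aq)]^2 = 0.00139 (log Q = −2.856), giving E = +0.31 − (0.0631/2)·(−2.856) = +0.4001 V.
ΔG = −nFE = −(2)(96500)(+0.4001) J/mol = −77.2 kJ/mol.

−77.2 kJ/mol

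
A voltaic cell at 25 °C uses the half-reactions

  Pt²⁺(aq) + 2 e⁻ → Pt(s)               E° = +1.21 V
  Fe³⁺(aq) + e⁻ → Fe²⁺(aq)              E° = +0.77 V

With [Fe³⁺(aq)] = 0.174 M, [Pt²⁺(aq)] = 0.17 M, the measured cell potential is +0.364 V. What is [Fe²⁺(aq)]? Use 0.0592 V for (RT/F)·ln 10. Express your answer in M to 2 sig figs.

0.022 M

Pt²⁺/Pt is the cathode (higher E°); E°cell = +1.21 − (+0.77) = +0.44 V with n = 2.
Rearranging E = E° − (0.0592/n)·log Q gives log Q = 2(+0.44 − (+0.364))/0.0592 = 2.568.
For Pt²⁺(aq) + 2 Fe²⁺(aq) → Pt(s) + 2 Fe³⁺(aq), the reaction quotient is Q = [Fe³⁺(aq)]^2 / ([Pt²⁺(aq)]·[Fe²⁺(aq)]^2).
Solving for the unknown gives log [Fe²⁺(aq)] = −1.659, so [Fe²⁺(aq)] ≈ 0.022 M.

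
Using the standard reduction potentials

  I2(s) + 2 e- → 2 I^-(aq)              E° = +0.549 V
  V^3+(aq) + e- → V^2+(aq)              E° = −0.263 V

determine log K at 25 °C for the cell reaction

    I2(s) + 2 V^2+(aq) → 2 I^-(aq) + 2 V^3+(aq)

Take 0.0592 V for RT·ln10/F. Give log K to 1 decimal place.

log K = 27.4

The I₂/I⁻ couple is reduced (cathode); E°cell = +0.549 − (−0.263) = +0.812 V with n = 2.
At equilibrium E = 0, so log K = nE°cell / 0.0592 = (2)(+0.812) / 0.0592 = 27.4.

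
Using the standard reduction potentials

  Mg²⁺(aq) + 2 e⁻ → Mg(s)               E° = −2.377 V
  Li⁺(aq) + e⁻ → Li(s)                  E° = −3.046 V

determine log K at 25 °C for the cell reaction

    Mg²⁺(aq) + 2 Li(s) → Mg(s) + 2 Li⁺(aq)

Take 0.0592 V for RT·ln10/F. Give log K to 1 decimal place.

The Mg²⁺/Mg couple is reduced (cathode); E°cell = −2.377 − (−3.046) = +0.669 V with n = 2.
At equilibrium E = 0, so log K = nE°cell / 0.0592 = (2)(+0.669) / 0.0592 = 22.6.

log K = 22.6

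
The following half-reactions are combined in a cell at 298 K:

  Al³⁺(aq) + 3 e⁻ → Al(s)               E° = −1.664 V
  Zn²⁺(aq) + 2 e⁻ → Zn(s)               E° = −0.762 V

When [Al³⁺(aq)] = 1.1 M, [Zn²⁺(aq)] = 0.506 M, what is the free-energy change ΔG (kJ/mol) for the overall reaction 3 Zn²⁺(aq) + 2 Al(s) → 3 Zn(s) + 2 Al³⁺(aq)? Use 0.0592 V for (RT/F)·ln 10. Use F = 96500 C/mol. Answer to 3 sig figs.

−517 kJ/mol

With Zn²⁺/Zn reduced at the cathode, E°cell = −0.762 − (−1.664) = +0.902 V and n = 6.
Here Q = [Al³⁺(aq)]^2 / [Zn²⁺(aq)]^3 = 9.34 (log Q = 0.970), giving E = +0.902 − (0.0592/6)·(0.970) = +0.8924 V.
Then ΔG = −nFE = −6 × 96500 × +0.8924 J/mol = −517 kJ/mol.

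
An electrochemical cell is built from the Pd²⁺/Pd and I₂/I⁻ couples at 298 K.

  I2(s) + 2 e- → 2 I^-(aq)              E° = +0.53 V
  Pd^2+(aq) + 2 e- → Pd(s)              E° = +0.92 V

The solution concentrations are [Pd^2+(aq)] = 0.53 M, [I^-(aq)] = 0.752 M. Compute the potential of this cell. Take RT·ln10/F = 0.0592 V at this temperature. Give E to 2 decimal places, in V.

The Pd²⁺/Pd couple has the more positive E°, so it is the cathode; I₂/I⁻ is the anode.
E°cell = E°cat − E°an = +0.92 − (+0.53) = +0.39 V; n = 2.
Balancing gives Pd^2+(aq) + 2 I^-(aq) → Pd(s) + I2(s); hence Q = 1 / ([Pd^2+(aq)]·[I^-(aq)]^2) = 3.34 (log Q = 0.523).
Applying E = E° − (RT ln10/nF)·log Q gives +0.39 − (0.0592/2)(0.523) = +0.37 V.

+0.37 V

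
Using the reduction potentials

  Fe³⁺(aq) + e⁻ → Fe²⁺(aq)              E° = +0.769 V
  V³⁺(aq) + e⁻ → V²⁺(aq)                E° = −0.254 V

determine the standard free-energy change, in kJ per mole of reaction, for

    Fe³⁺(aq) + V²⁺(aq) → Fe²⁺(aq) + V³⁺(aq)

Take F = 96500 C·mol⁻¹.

−98.7 kJ/mol

In the reaction as written Fe³⁺(aq) is reduced, so the Fe³⁺/Fe²⁺ couple is the cathode and V³⁺/V²⁺ is the anode.
E°cell = +0.769 − (−0.254) = +1.023 V; balancing electrons gives n = 1.
ΔG° = −nFE°cell = −(1)(96500)(+1.023) J/mol = −98.7 kJ/mol.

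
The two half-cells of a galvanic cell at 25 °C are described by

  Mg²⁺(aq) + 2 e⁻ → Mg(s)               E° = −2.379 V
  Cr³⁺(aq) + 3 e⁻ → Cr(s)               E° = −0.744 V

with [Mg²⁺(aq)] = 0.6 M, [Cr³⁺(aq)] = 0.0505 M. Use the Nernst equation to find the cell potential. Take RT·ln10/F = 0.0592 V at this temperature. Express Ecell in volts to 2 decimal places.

+1.62 V

The Cr³⁺/Cr couple has the more positive E°, so it is the cathode; Mg²⁺/Mg is the anode.
E°cell = E°cat − E°an = −0.744 − (−2.379) = +1.635 V; n = 6.
The balanced reaction is 2 Cr³⁺(aq) + 3 Mg(s) → 2 Cr(s) + 3 Mg²⁺(aq), so Q = [Mg²⁺(aq)]^3 / [Cr³⁺(aq)]^2 = 84.7 and log Q = 1.928.
By the Nernst equation, E = +1.635 − (0.0592/6)·(1.928) = +1.62 V.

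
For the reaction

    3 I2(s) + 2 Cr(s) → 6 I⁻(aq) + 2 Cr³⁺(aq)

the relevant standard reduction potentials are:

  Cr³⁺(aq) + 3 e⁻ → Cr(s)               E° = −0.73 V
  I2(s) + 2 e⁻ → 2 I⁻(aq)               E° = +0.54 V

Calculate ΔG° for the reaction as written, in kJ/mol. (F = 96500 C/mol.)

−735 kJ/mol

In the reaction as written I2(s) is reduced, so the I₂/I⁻ couple is the cathode and Cr³⁺/Cr is the anode.
E°cell = +0.54 − (−0.73) = +1.27 V; balancing electrons gives n = 6.
ΔG° = −nFE°cell = −(6)(96500)(+1.27) J/mol = −735 kJ/mol.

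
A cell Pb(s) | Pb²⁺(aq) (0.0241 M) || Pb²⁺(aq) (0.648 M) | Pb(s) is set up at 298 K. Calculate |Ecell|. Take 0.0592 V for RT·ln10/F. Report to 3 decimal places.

For a concentration cell E°cell = 0, since both electrodes use the same couple.
The compartment with the higher Pb²⁺(aq) concentration (0.648 M) acts as the cathode; ions are reduced there and produced at the dilute (0.0241 M) anode.
With n = 2, Ecell = −(0.0592/2)·log([dilute]/[conc]) = −(0.0592/2)·log(0.0241/0.648) = +0.042 V.

0.042 V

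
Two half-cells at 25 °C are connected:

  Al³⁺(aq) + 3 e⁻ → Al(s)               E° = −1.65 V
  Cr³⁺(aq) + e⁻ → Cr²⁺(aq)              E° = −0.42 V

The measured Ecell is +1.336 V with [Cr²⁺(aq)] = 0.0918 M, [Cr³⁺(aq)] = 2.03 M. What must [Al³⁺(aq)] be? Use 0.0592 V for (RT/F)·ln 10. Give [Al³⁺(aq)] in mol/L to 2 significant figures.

The Cr³⁺/Cr²⁺ couple has the larger reduction potential, so it is the cathode: E°cell = −0.42 − (−1.65) = +1.23 V and n = 3.
From the Nernst equation, log Q = n(E° − E)/0.0592 = 3·(+1.23 − (+1.336))/0.0592 = −5.372.
Balancing electrons gives 3 Cr³⁺(aq) + Al(s) → 3 Cr²⁺(aq) + Al³⁺(aq); thus Q = ([Cr²⁺(aq)]^3·[Al³⁺(aq)]) / [Cr³⁺(aq)]^3.
Isolating [Al³⁺(aq)] in Q = 10^{−5.372} yields log [Al³⁺(aq)] = −1.338, i.e. 0.046 M.

0.046 M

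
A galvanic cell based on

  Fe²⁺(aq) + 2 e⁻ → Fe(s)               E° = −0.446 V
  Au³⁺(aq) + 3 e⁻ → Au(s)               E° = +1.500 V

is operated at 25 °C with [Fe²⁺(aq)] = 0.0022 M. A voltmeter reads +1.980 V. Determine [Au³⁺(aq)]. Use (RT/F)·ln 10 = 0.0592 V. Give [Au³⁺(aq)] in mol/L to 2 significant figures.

The Au³⁺/Au couple has the larger reduction potential, so it is the cathode: E°cell = +1.500 − (−0.446) = +1.946 V and n = 6.
From the Nernst equation, log Q = n(E° − E)/0.0592 = 6·(+1.946 − (+1.980))/0.0592 = −3.446.
For 2 Au³⁺(aq) + 3 Fe(s) → 2 Au(s) + 3 Fe²⁺(aq), the reaction quotient is Q = [Fe²⁺(aq)]^3 / [Au³⁺(aq)]^2.
Substituting the known concentrations and solving, log [Au³⁺(aq)] = −2.263 and [Au³⁺(aq)] = 0.0055 M.

0.0055 M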